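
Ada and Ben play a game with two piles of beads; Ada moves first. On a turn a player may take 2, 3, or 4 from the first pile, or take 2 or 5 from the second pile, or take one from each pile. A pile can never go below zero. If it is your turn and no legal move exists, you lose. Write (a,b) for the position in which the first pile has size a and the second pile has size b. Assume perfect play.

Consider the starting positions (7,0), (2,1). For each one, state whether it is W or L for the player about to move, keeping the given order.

(7,0): L, (2,1): W

Use the standard recursion: the mover loses at a terminal position; elsewhere, the mover wins exactly when some move hands the opponent an L position.
No move ever increases a pile, so every position that can arise here has a ≤ 7 and b ≤ 1; it is enough to label the cells with 0 ≤ a ≤ 7 and 0 ≤ b ≤ 1.
Every move lowers a or b (never raises either), so fill the grid row by row in increasing a, and left to right within a row: each cell's successors are then already labelled.
      b=0  b=1
a=0:    L    L
a=1:    L    W
a=2:    W    W
a=3:    W    W
a=4:    W    W
a=5:    W    L
a=6:    L    L
a=7:    L    W
Cells with no legal move (terminal, hence L): (0,0), (0,1), (1,0).
The remaining L cells, each justified by listing all of its moves:
(5,1): moves to (3,1)(W), (2,1)(W), (1,1)(W), (4,0)(W); every one is W ⇒ L
(6,0): moves to (4,0)(W), (3,0)(W), (2,0)(W); every one is W ⇒ L
(6,1): moves to (4,1)(W), (3,1)(W), (2,1)(W), (5,0)(W); every one is W ⇒ L
(7,0): moves to (5,0)(W), (4,0)(W), (3,0)(W); every one is W ⇒ L
Every other cell has at least one move into one of the L cells above, so it is W.
(7,0): one of the L cells justified above, so L
(2,1): the move to (0,1) reaches an L cell, so W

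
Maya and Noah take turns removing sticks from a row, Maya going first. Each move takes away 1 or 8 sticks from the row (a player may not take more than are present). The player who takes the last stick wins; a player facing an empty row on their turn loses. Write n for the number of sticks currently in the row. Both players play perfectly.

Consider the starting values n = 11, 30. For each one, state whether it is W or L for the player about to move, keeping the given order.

Classify positions by backward induction: terminal positions (no move available) are L. From any other position, the mover wins iff some move reaches an L.
n=0: no move → L
n=1: reaches L-position 0 → W
n=2: only reaches 1(W), which is W → L
n=3: reaches L-position 2 → W
n=4: only reaches 3(W), which is W → L
n=5: reaches L-position 4 → W
n=6: only reaches 5(W), which is W → L
n=7: reaches L-position 6 → W
n=8: reaches L-position 0 → W
n=9: only reaches 8(W), 1(W), all W → L
n=10: reaches L-position 9 → W
n=11: only reaches 10(W), 3(W), all W → L
n=12: reaches L-position 11 → W
n=13: only reaches 12(W), 5(W), all W → L
n=14: reaches L-position 13 → W
n=15: only reaches 14(W), 7(W), all W → L
n=16: reaches L-position 15 → W
n=17: reaches L-position 9 → W
n=18: only reaches 17(W), 10(W), all W → L
n=19: reaches L-position 18 → W
n=20: only reaches 19(W), 12(W), all W → L
n=21: reaches L-position 20 → W
n=22: only reaches 21(W), 14(W), all W → L
n=23: reaches L-position 22 → W
n=24: only reaches 23(W), 16(W), all W → L
n=25: reaches L-position 24 → W
n=26: reaches L-position 18 → W
n=27: only reaches 26(W), 19(W), all W → L
n=28: reaches L-position 27 → W
n=29: only reaches 28(W), 21(W), all W → L
n=30: reaches L-position 29 → W

11: L, 30: W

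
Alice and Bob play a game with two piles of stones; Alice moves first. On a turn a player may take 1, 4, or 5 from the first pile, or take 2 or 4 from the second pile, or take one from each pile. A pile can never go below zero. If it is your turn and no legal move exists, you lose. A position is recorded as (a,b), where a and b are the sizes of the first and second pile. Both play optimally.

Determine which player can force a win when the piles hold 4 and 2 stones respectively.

Bob wins.

Compute win/loss labels from the base case upward. A position with no move is L. Any other position is W if it can reach an L in one move, else L.
No move ever increases a pile, so every position that can arise here has a ≤ 4 and b ≤ 2; it is enough to label the cells with 0 ≤ a ≤ 4 and 0 ≤ b ≤ 2.
Every move lowers a or b (never raises either), so fill the grid row by row in increasing a, and left to right within a row: each cell's successors are then already labelled.
      b=0  b=1  b=2
a=0:    L    L    W
a=1:    W    W    W
a=2:    L    L    W
a=3:    W    W    W
a=4:    W    W    L
Cells with no legal move (terminal, hence L): (0,0), (0,1).
The remaining L cells, each justified by listing all of its moves:
(2,0): →(1,0)(W) only, which is W, so L
(2,1): →(1,1)(W), (1,0)(W) — all W, so L
(4,2): →(3,2)(W), (0,2)(W), (4,0)(W), (3,1)(W) — all W, so L
Every other cell has at least one move into one of the L cells above, so it is W.
The starting position (4,2) is L: whatever Alice does, the opponent receives a W position.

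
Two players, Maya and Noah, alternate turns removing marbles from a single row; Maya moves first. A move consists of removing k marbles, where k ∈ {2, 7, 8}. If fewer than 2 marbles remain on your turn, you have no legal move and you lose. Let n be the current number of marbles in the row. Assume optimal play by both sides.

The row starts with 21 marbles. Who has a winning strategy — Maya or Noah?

Use the standard recursion: the mover loses at a terminal position; elsewhere, the mover wins exactly when some move hands the opponent an L position.
n=0: no move → L
n=1: no move → L
n=2: reaches L-position 0 → W
n=3: reaches L-position 1 → W
n=4: only reaches 2(W), which is W → L
n=5: only reaches 3(W), which is W → L
n=6: reaches L-position 4 → W
n=7: reaches L-position 5 → W
n=8: reaches L-position 1 → W
n=9: reaches L-position 1 → W
n=10: only reaches 8(W), 3(W), 2(W), all W → L
n=11: reaches L-position 4 → W
n=12: reaches L-position 10 → W
n=13: reaches L-position 5 → W
n=14: only reaches 12(W), 7(W), 6(W), all W → L
n=15: only reaches 13(W), 8(W), 7(W), all W → L
n=16: reaches L-position 14 → W
n=17: reaches L-position 15 → W
n=18: reaches L-position 10 → W
n=19: only reaches 17(W), 12(W), 11(W), all W → L
n=20: only reaches 18(W), 13(W), 12(W), all W → L
n=21: reaches L-position 19 → W
From 21 Maya can remove 2, leaving 19, reaching an L position.

Maya wins.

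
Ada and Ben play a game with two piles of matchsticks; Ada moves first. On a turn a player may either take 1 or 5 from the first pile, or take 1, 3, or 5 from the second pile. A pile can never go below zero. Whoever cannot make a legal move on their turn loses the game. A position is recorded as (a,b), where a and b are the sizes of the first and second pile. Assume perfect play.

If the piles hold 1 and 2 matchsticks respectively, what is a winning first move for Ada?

Move to (0,2).

Use the standard recursion: the mover loses at a terminal position; elsewhere, the mover wins exactly when some move hands the opponent an L position.
No move ever increases a pile, so every position that can arise here has a ≤ 1 and b ≤ 2; it is enough to label the cells with 0 ≤ a ≤ 1 and 0 ≤ b ≤ 2.
Every move lowers a or b (never raises either), so fill the grid row by row in increasing a, and left to right within a row: each cell's successors are then already labelled.
      b=0  b=1  b=2
a=0:    L    W    L
a=1:    W    L    W
Cells with no legal move (terminal, hence L): (0,0).
The remaining L cells, each justified by listing all of its moves:
(0,2): only reaches (0,1)(W), which is W → L
(1,1): only reaches (0,1)(W), (1,0)(W), all W → L
Every other cell has at least one move into one of the L cells above, so it is W.
From (1,2), the L positions reachable in one move are: (0,2), (1,1). Any move reaching one of these is winning.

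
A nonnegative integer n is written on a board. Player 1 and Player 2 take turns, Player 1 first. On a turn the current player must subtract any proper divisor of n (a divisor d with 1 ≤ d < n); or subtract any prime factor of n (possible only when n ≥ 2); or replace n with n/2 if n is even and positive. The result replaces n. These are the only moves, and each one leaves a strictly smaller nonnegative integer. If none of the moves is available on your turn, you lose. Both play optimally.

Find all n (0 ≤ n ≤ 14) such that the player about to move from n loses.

Positions with no move are L. A position that does have a move is losing for the player to move precisely when every available move leads to a winning position for the opponent. Fill in the labels:
n=0: no move → L
n=1: no move → L
n=2: W (go to 0, an L position)
n=3: W (go to 0, an L position)
n=4: L (options 2(W), 3(W) are all W)
n=5: W (go to 0, an L position)
n=6: W (go to 4, an L position)
n=7: W (go to 0, an L position)
n=8: W (go to 4, an L position)
n=9: L (options 6(W), 8(W) are all W)
n=10: W (go to 9, an L position)
n=11: W (go to 0, an L position)
n=12: W (go to 9, an L position)
n=13: W (go to 0, an L position)
n=14: L (options 7(W), 12(W), 13(W) are all W)
Reading off the rows marked L gives the requested list; there are 5 such values of n.

0, 1, 4, 9, 14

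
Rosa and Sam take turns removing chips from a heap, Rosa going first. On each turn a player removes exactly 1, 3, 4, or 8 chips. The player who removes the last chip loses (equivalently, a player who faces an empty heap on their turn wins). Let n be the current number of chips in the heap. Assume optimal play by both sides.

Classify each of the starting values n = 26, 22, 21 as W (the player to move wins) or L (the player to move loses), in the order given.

26: W, 22: L, 21: W

Compute win/loss labels from the base case upward. A position with no move is W. Any other position is W if it can reach an L in one move, else L.
n=0: no move; the opponent has just taken the last chip and therefore loses → W
n=1: L (sole option 0(W) is W)
n=2: W (go to 1, an L position)
n=3: L (options 2(W), 0(W) are all W)
n=4: W (go to 3, an L position)
n=5: W (go to 1, an L position)
n=6: W (go to 3, an L position)
n=7: W (go to 3, an L position)
n=8: L (options 7(W), 5(W), 4(W), 0(W) are all W)
n=9: W (go to 8, an L position)
n=10: L (options 9(W), 7(W), 6(W), 2(W) are all W)
n=11: W (go to 10, an L position)
n=12: W (go to 8, an L position)
n=13: W (go to 10, an L position)
n=14: W (go to 10, an L position)
n=15: L (options 14(W), 12(W), 11(W), 7(W) are all W)
n=16: W (go to 15, an L position)
n=17: L (options 16(W), 14(W), 13(W), 9(W) are all W)
n=18: W (go to 17, an L position)
n=19: W (go to 15, an L position)
n=20: W (go to 17, an L position)
n=21: W (go to 17, an L position)
n=22: L (options 21(W), 19(W), 18(W), 14(W) are all W)
n=23: W (go to 22, an L position)
n=24: L (options 23(W), 21(W), 20(W), 16(W) are all W)
n=25: W (go to 24, an L position)
n=26: W (go to 22, an L position)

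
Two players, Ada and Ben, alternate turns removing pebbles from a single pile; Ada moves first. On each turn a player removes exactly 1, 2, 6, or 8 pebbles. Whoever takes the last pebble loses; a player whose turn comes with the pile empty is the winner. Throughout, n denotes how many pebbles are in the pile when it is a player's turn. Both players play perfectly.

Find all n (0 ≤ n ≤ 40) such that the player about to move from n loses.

Positions with no move are W. A position that does have a move is losing for the player to move precisely when every available move leads to a winning position for the opponent. Fill in the labels:
n=0: no move; the opponent has just taken the last pebble and therefore loses → W
n=1: only reaches 0(W), which is W → L
n=2: reaches L-position 1 → W
n=3: reaches L-position 1 → W
n=4: only reaches 3(W), 2(W), all W → L
n=5: reaches L-position 4 → W
n=6: reaches L-position 4 → W
n=7: reaches L-position 1 → W
n=8: only reaches 7(W), 6(W), 2(W), 0(W), all W → L
n=9: reaches L-position 8 → W
n=10: reaches L-position 8 → W
n=11: only reaches 10(W), 9(W), 5(W), 3(W), all W → L
n=12: reaches L-position 11 → W
n=13: reaches L-position 11 → W
n=14: reaches L-position 8 → W
n=15: only reaches 14(W), 13(W), 9(W), 7(W), all W → L
n=16: reaches L-position 15 → W
n=17: reaches L-position 15 → W
n=18: only reaches 17(W), 16(W), 12(W), 10(W), all W → L
n=19: reaches L-position 18 → W
n=20: reaches L-position 18 → W
n=21: reaches L-position 15 → W
n=22: only reaches 21(W), 20(W), 16(W), 14(W), all W → L
n=23: reaches L-position 22 → W
n=24: reaches L-position 22 → W
n=25: only reaches 24(W), 23(W), 19(W), 17(W), all W → L
n=26: reaches L-position 25 → W
n=27: reaches L-position 25 → W
n=28: reaches L-position 22 → W
n=29: only reaches 28(W), 27(W), 23(W), 21(W), all W → L
n=30: reaches L-position 29 → W
n=31: reaches L-position 29 → W
n=32: only reaches 31(W), 30(W), 26(W), 24(W), all W → L
n=33: reaches L-position 32 → W
n=34: reaches L-position 32 → W
n=35: reaches L-position 29 → W
n=36: only reaches 35(W), 34(W), 30(W), 28(W), all W → L
n=37: reaches L-position 36 → W
n=38: reaches L-position 36 → W
n=39: only reaches 38(W), 37(W), 33(W), 31(W), all W → L
n=40: reaches L-position 39 → W
Reading off the rows marked L gives the requested list; there are 12 such values of n.

1, 4, 8, 11, 15, 18, 22, 25, 29, 32, 36, 39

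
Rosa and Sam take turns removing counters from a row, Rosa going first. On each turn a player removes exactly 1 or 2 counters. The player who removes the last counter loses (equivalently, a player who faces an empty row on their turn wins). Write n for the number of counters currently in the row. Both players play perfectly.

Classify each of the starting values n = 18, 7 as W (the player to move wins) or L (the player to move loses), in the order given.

18: W, 7: L

Build the W/L table. Terminal = W. A non-terminal position is W if it has a move to some L; otherwise it is L.
n=0: no move; the opponent has just taken the last counter and therefore loses → W
n=1: L (sole option 0(W) is W)
n=2: W (go to 1, an L position)
n=3: W (go to 1, an L position)
n=4: L (options 3(W), 2(W) are all W)
n=5: W (go to 4, an L position)
n=6: W (go to 4, an L position)
n=7: L (options 6(W), 5(W) are all W)
n=8: W (go to 7, an L position)
n=9: W (go to 7, an L position)
n=10: L (options 9(W), 8(W) are all W)
n=11: W (go to 10, an L position)
n=12: W (go to 10, an L position)
n=13: L (options 12(W), 11(W) are all W)
n=14: W (go to 13, an L position)
n=15: W (go to 13, an L position)
n=16: L (options 15(W), 14(W) are all W)
n=17: W (go to 16, an L position)
n=18: W (go to 16, an L position)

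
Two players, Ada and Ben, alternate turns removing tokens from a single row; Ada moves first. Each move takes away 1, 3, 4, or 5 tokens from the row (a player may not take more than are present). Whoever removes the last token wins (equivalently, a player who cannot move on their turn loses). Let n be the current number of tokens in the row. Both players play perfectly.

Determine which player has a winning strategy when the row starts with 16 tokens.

Ben wins.

Positions with no move are L. A position that does have a move is losing for the player to move precisely when every available move leads to a winning position for the opponent. Fill in the labels:
n=0: no move → L
n=1: W (go to 0, an L position)
n=2: L (sole option 1(W) is W)
n=3: W (go to 2, an L position)
n=4: W (go to 0, an L position)
n=5: W (go to 2, an L position)
n=6: W (go to 2, an L position)
n=7: W (go to 2, an L position)
n=8: L (options 7(W), 5(W), 4(W), 3(W) are all W)
n=9: W (go to 8, an L position)
n=10: L (options 9(W), 7(W), 6(W), 5(W) are all W)
n=11: W (go to 10, an L position)
n=12: W (go to 8, an L position)
n=13: W (go to 10, an L position)
n=14: W (go to 10, an L position)
n=15: W (go to 10, an L position)
n=16: L (options 15(W), 13(W), 12(W), 11(W) are all W)
Every move from 16 reaches a W position, so the mover loses.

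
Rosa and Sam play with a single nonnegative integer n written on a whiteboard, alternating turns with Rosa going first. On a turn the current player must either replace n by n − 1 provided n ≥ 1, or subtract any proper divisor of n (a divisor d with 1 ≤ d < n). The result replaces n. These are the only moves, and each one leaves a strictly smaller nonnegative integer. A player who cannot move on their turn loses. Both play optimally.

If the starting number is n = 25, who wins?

Label each position W (a win for the player to move) or L (a loss). A position with no legal move is L; any other position is W exactly when some move reaches an L, and L when every move reaches a W.
n=0: no move → L
n=1: reaches L-position 0 → W
n=2: only reaches 1(W), which is W → L
n=3: reaches L-position 2 → W
n=4: reaches L-position 2 → W
n=5: only reaches 4(W), which is W → L
n=6: reaches L-position 5 → W
n=7: only reaches 6(W), which is W → L
n=8: reaches L-position 7 → W
n=9: only reaches 6(W), 8(W), all W → L
n=10: reaches L-position 5 → W
n=11: only reaches 10(W), which is W → L
n=12: reaches L-position 9 → W
n=13: only reaches 12(W), which is W → L
n=14: reaches L-position 7 → W
n=15: only reaches 10(W), 12(W), 14(W), all W → L
n=16: reaches L-position 15 → W
n=17: only reaches 16(W), which is W → L
n=18: reaches L-position 9 → W
n=19: only reaches 18(W), which is W → L
n=20: reaches L-position 15 → W
n=21: only reaches 14(W), 18(W), 20(W), all W → L
n=22: reaches L-position 11 → W
n=23: only reaches 22(W), which is W → L
n=24: reaches L-position 21 → W
n=25: only reaches 20(W), 24(W), all W → L
Every move from 25 reaches a W position, so the mover loses.

Sam wins.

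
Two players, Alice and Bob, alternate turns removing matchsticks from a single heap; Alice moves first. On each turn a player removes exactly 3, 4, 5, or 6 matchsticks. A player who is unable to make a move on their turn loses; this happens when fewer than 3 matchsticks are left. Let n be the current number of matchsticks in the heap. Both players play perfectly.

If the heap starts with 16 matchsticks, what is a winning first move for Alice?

Label each position W (a win for the player to move) or L (a loss). A position with no legal move is L; any other position is W exactly when some move reaches an L, and L when every move reaches a W.
n=0: no move → L
n=1: no move → L
n=2: no move → L
n=3: can move to 0, which is L ⇒ W
n=4: can move to 1, which is L ⇒ W
n=5: can move to 2, which is L ⇒ W
n=6: can move to 2, which is L ⇒ W
n=7: can move to 2, which is L ⇒ W
n=8: can move to 2, which is L ⇒ W
n=9: moves to 6(W), 5(W), 4(W), 3(W); every one is W ⇒ L
n=10: moves to 7(W), 6(W), 5(W), 4(W); every one is W ⇒ L
n=11: moves to 8(W), 7(W), 6(W), 5(W); every one is W ⇒ L
n=12: can move to 9, which is L ⇒ W
n=13: can move to 10, which is L ⇒ W
n=14: can move to 11, which is L ⇒ W
n=15: can move to 11, which is L ⇒ W
n=16: can move to 11, which is L ⇒ W
From 16, the L positions reachable in one move are: 11, 10. Any move reaching one of these is winning.

Remove 5, leaving 11.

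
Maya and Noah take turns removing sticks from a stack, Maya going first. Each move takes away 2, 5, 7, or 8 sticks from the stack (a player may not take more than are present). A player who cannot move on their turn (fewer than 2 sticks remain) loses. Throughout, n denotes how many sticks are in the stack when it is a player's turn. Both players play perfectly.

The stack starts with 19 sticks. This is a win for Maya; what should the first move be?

Remove 5, leaving 14.

Label each position W (a win for the player to move) or L (a loss). A position with no legal move is L; any other position is W exactly when some move reaches an L, and L when every move reaches a W.
n=0: no move → L
n=1: no move → L
n=2: W (go to 0, an L position)
n=3: W (go to 1, an L position)
n=4: L (sole option 2(W) is W)
n=5: W (go to 0, an L position)
n=6: W (go to 4, an L position)
n=7: W (go to 0, an L position)
n=8: W (go to 1, an L position)
n=9: W (go to 4, an L position)
n=10: L (options 8(W), 5(W), 3(W), 2(W) are all W)
n=11: W (go to 4, an L position)
n=12: W (go to 10, an L position)
n=13: L (options 11(W), 8(W), 6(W), 5(W) are all W)
n=14: L (options 12(W), 9(W), 7(W), 6(W) are all W)
n=15: W (go to 13, an L position)
n=16: W (go to 14, an L position)
n=17: W (go to 10, an L position)
n=18: W (go to 13, an L position)
n=19: W (go to 14, an L position)
From 19, the L positions reachable in one move are: 14.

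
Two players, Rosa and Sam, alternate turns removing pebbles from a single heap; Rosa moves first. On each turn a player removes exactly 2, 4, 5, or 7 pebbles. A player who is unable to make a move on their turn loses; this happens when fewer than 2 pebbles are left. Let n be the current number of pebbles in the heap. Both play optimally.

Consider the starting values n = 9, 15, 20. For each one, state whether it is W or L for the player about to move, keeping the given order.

9: L, 15: W, 20: W

Build the W/L table. Terminal = L. A non-terminal position is W if it has a move to some L; otherwise it is L.
n=0: no move → L
n=1: no move → L
n=2: →0(L), so W
n=3: →1(L), so W
n=4: →0(L), so W
n=5: →1(L), so W
n=6: →1(L), so W
n=7: →0(L), so W
n=8: →1(L), so W
n=9: →7(W), 5(W), 4(W), 2(W) — all W, so L
n=10: →8(W), 6(W), 5(W), 3(W) — all W, so L
n=11: →9(L), so W
n=12: →10(L), so W
n=13: →9(L), so W
n=14: →10(L), so W
n=15: →10(L), so W
n=16: →9(L), so W
n=17: →10(L), so W
n=18: →16(W), 14(W), 13(W), 11(W) — all W, so L
n=19: →17(W), 15(W), 14(W), 12(W) — all W, so L
n=20: →18(L), so W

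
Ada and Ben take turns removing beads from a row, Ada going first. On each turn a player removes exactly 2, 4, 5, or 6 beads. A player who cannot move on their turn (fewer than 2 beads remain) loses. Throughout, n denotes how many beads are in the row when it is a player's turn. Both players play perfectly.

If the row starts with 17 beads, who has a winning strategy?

Classify positions by backward induction: terminal positions (no move available) are L. From any other position, the mover wins iff some move reaches an L.
n=0: no move → L
n=1: no move → L
n=2: reaches L-position 0 → W
n=3: reaches L-position 1 → W
n=4: reaches L-position 0 → W
n=5: reaches L-position 1 → W
n=6: reaches L-position 1 → W
n=7: reaches L-position 1 → W
n=8: only reaches 6(W), 4(W), 3(W), 2(W), all W → L
n=9: only reaches 7(W), 5(W), 4(W), 3(W), all W → L
n=10: reaches L-position 8 → W
n=11: reaches L-position 9 → W
n=12: reaches L-position 8 → W
n=13: reaches L-position 9 → W
n=14: reaches L-position 9 → W
n=15: reaches L-position 9 → W
n=16: only reaches 14(W), 12(W), 11(W), 10(W), all W → L
n=17: only reaches 15(W), 13(W), 12(W), 11(W), all W → L
The starting position 17 is L: whatever Ada does, the opponent receives a W position.

Ben wins.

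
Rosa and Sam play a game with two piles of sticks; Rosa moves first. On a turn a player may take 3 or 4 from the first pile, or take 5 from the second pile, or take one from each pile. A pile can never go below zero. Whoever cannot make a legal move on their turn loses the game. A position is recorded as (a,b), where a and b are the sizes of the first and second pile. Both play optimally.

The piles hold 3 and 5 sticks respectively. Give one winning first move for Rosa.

Move to (2,4).

Use the standard recursion: the mover loses at a terminal position; elsewhere, the mover wins exactly when some move hands the opponent an L position.
No move ever increases a pile, so every position that can arise here has a ≤ 3 and b ≤ 5; it is enough to label the cells with 0 ≤ a ≤ 3 and 0 ≤ b ≤ 5.
Every move lowers a or b (never raises either), so fill the grid row by row in increasing a, and left to right within a row: each cell's successors are then already labelled.
      b=0  b=1  b=2  b=3  b=4  b=5
a=0:    L    L    L    L    L    W
a=1:    L    W    W    W    W    W
a=2:    L    W    L    L    L    W
a=3:    W    W    W    W    W    W
Cells with no legal move (terminal, hence L): (0,0), (0,1), (0,2), (0,3), (0,4), (1,0), (2,0).
The remaining L cells, each justified by listing all of its moves:
(2,2): the only move is to (1,1)(W), a W ⇒ L
(2,3): the only move is to (1,2)(W), a W ⇒ L
(2,4): the only move is to (1,3)(W), a W ⇒ L
Every other cell has at least one move into one of the L cells above, so it is W.
From (3,5), the L positions reachable in one move are: (2,4).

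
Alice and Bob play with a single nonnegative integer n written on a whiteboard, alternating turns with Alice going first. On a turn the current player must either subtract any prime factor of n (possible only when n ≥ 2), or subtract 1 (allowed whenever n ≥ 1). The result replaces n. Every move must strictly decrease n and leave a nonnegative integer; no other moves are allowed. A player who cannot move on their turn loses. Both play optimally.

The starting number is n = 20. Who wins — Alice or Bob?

Label each position W (a win for the player to move) or L (a loss). A position with no legal move is L; any other position is W exactly when some move reaches an L, and L when every move reaches a W.
n=0: no move → L
n=1: reaches L-position 0 → W
n=2: reaches L-position 0 → W
n=3: reaches L-position 0 → W
n=4: only reaches 2(W), 3(W), all W → L
n=5: reaches L-position 0 → W
n=6: reaches L-position 4 → W
n=7: reaches L-position 0 → W
n=8: only reaches 6(W), 7(W), all W → L
n=9: reaches L-position 8 → W
n=10: reaches L-position 8 → W
n=11: reaches L-position 0 → W
n=12: only reaches 9(W), 10(W), 11(W), all W → L
n=13: reaches L-position 0 → W
n=14: reaches L-position 12 → W
n=15: reaches L-position 12 → W
n=16: only reaches 14(W), 15(W), all W → L
n=17: reaches L-position 0 → W
n=18: reaches L-position 16 → W
n=19: reaches L-position 0 → W
n=20: only reaches 15(W), 18(W), 19(W), all W → L
Every move from 20 reaches a W position, so the mover loses.

Bob wins.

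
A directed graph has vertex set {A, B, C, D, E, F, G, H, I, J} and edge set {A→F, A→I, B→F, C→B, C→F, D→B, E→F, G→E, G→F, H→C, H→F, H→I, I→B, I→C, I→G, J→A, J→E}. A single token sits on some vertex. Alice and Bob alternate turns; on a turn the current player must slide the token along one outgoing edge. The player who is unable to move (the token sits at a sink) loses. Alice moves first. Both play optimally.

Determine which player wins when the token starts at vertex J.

Bob wins.

Compute win/loss labels from the base case upward. A position with no move is L. Any other position is W if it can reach an L in one move, else L.
Every edge goes from a vertex to one that appears earlier in the order F, B, E, C, G, I, A, H, J, D, so processing vertices in that order labels each vertex after all of its successors.
F: no outgoing edge → L
B: reaches L-position F → W
E: reaches L-position F → W
C: reaches L-position F → W
G: reaches L-position F → W
I: only reaches G(W), C(W), B(W), all W → L
A: reaches L-position I → W
H: reaches L-position I → W
J: only reaches A(W), E(W), all W → L
D: only reaches B(W), which is W → L
Every move from J reaches a W position, so the mover loses.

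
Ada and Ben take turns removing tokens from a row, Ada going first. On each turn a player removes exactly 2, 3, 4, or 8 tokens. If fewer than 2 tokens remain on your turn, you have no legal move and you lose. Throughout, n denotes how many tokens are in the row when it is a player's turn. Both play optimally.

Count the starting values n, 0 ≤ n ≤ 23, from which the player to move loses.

8

Positions with no move are L. A position that does have a move is losing for the player to move precisely when every available move leads to a winning position for the opponent. Fill in the labels:
n=0: no move → L
n=1: no move → L
n=2: →0(L), so W
n=3: →1(L), so W
n=4: →1(L), so W
n=5: →1(L), so W
n=6: →4(W), 3(W), 2(W) — all W, so L
n=7: →5(W), 4(W), 3(W) — all W, so L
n=8: →6(L), so W
n=9: →7(L), so W
n=10: →7(L), so W
n=11: →7(L), so W
n=12: →10(W), 9(W), 8(W), 4(W) — all W, so L
n=13: →11(W), 10(W), 9(W), 5(W) — all W, so L
n=14: →12(L), so W
n=15: →13(L), so W
n=16: →13(L), so W
n=17: →13(L), so W
n=18: →16(W), 15(W), 14(W), 10(W) — all W, so L
n=19: →17(W), 16(W), 15(W), 11(W) — all W, so L
n=20: →18(L), so W
n=21: →19(L), so W
n=22: →19(L), so W
n=23: →19(L), so W
L entries with 0 ≤ n ≤ 23: n = 0, 1, 6, 7, 12, 13, 18, 19; that makes 8.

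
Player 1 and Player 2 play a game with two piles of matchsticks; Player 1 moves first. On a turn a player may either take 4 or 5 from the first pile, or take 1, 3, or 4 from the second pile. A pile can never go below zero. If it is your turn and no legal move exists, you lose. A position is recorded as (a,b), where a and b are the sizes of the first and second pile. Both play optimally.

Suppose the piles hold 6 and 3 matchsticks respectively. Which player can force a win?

Player 2 wins.

Work bottom-up. With no move the player to move loses. Otherwise the position is W if at least one move leads to an L position for the opponent, and L if every move leads to a W.
No move ever increases a pile, so every position that can arise here has a ≤ 6 and b ≤ 3; it is enough to label the cells with 0 ≤ a ≤ 6 and 0 ≤ b ≤ 3.
Every move lowers a or b (never raises either), so fill the grid row by row in increasing a, and left to right within a row: each cell's successors are then already labelled.
      b=0  b=1  b=2  b=3
a=0:    L    W    L    W
a=1:    L    W    L    W
a=2:    L    W    L    W
a=3:    L    W    L    W
a=4:    W    L    W    L
a=5:    W    L    W    L
a=6:    W    L    W    L
Cells with no legal move (terminal, hence L): (0,0), (1,0), (2,0), (3,0).
The remaining L cells, each justified by listing all of its moves:
(0,2): L (sole option (0,1)(W) is W)
(1,2): L (sole option (1,1)(W) is W)
(2,2): L (sole option (2,1)(W) is W)
(3,2): L (sole option (3,1)(W) is W)
(4,1): L (options (0,1)(W), (4,0)(W) are all W)
(4,3): L (options (0,3)(W), (4,2)(W), (4,0)(W) are all W)
(5,1): L (options (1,1)(W), (0,1)(W), (5,0)(W) are all W)
(5,3): L (options (1,3)(W), (0,3)(W), (5,2)(W), (5,0)(W) are all W)
(6,1): L (options (2,1)(W), (1,1)(W), (6,0)(W) are all W)
(6,3): L (options (2,3)(W), (1,3)(W), (6,2)(W), (6,0)(W) are all W)
Every other cell has at least one move into one of the L cells above, so it is W.
Every move from (6,3) reaches a W position, so the mover loses.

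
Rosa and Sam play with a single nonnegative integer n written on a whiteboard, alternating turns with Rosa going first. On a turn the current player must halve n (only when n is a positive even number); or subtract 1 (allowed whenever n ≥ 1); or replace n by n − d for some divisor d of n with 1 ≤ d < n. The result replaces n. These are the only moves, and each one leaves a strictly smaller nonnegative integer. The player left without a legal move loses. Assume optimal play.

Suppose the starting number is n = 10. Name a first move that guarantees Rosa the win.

Move to 5.

Use the standard recursion: the mover loses at a terminal position; elsewhere, the mover wins exactly when some move hands the opponent an L position.
n=0: no move → L
n=1: →0(L), so W
n=2: →1(W) only, which is W, so L
n=3: →2(L), so W
n=4: →2(L), so W
n=5: →4(W) only, which is W, so L
n=6: →5(L), so W
n=7: →6(W) only, which is W, so L
n=8: →7(L), so W
n=9: →6(W), 8(W) — all W, so L
n=10: →5(L), so W
From 10, the L positions reachable in one move are: 5, 9. Any move reaching one of these is winning.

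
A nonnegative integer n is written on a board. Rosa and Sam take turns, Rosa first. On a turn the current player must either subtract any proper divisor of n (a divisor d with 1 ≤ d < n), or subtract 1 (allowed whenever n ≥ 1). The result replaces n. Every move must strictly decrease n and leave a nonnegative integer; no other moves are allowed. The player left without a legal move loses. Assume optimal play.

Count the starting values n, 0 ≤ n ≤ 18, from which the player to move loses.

9

Positions with no move are L. A position that does have a move is losing for the player to move precisely when every available move leads to a winning position for the opponent. Fill in the labels:
n=0: no move → L
n=1: can move to 0, which is L ⇒ W
n=2: the only move is to 1(W), a W ⇒ L
n=3: can move to 2, which is L ⇒ W
n=4: can move to 2, which is L ⇒ W
n=5: the only move is to 4(W), a W ⇒ L
n=6: can move to 5, which is L ⇒ W
n=7: the only move is to 6(W), a W ⇒ L
n=8: can move to 7, which is L ⇒ W
n=9: moves to 6(W), 8(W); every one is W ⇒ L
n=10: can move to 5, which is L ⇒ W
n=11: the only move is to 10(W), a W ⇒ L
n=12: can move to 9, which is L ⇒ W
n=13: the only move is to 12(W), a W ⇒ L
n=14: can move to 7, which is L ⇒ W
n=15: moves to 10(W), 12(W), 14(W); every one is W ⇒ L
n=16: can move to 15, which is L ⇒ W
n=17: the only move is to 16(W), a W ⇒ L
n=18: can move to 9, which is L ⇒ W
L entries with 0 ≤ n ≤ 18: n = 0, 2, 5, 7, 9, 11, 13, 15, 17; that makes 9.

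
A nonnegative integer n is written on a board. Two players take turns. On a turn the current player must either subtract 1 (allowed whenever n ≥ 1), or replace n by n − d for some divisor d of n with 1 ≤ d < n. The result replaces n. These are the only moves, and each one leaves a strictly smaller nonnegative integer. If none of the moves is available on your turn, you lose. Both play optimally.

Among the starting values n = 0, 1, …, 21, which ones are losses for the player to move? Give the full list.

Build the W/L table. Terminal = L. A non-terminal position is W if it has a move to some L; otherwise it is L.
n=0: no move → L
n=1: can move to 0, which is L ⇒ W
n=2: the only move is to 1(W), a W ⇒ L
n=3: can move to 2, which is L ⇒ W
n=4: can move to 2, which is L ⇒ W
n=5: the only move is to 4(W), a W ⇒ L
n=6: can move to 5, which is L ⇒ W
n=7: the only move is to 6(W), a W ⇒ L
n=8: can move to 7, which is L ⇒ W
n=9: moves to 6(W), 8(W); every one is W ⇒ L
n=10: can move to 5, which is L ⇒ W
n=11: the only move is to 10(W), a W ⇒ L
n=12: can move to 9, which is L ⇒ W
n=13: the only move is to 12(W), a W ⇒ L
n=14: can move to 7, which is L ⇒ W
n=15: moves to 10(W), 12(W), 14(W); every one is W ⇒ L
n=16: can move to 15, which is L ⇒ W
n=17: the only move is to 16(W), a W ⇒ L
n=18: can move to 9, which is L ⇒ W
n=19: the only move is to 18(W), a W ⇒ L
n=20: can move to 15, which is L ⇒ W
n=21: moves to 14(W), 18(W), 20(W); every one is W ⇒ L
The losing starting values of n are exactly the entries labelled L in this table (11 of them).

0, 2, 5, 7, 9, 11, 13, 15, 17, 19, 21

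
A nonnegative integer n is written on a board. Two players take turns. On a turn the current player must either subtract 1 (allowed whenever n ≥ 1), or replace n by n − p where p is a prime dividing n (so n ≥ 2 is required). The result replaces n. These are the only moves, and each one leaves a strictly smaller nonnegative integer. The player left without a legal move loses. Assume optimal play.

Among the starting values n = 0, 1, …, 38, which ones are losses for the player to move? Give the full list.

Positions with no move are L. A position that does have a move is losing for the player to move precisely when every available move leads to a winning position for the opponent. Fill in the labels:
n=0: no move → L
n=1: can move to 0, which is L ⇒ W
n=2: can move to 0, which is L ⇒ W
n=3: can move to 0, which is L ⇒ W
n=4: moves to 2(W), 3(W); every one is W ⇒ L
n=5: can move to 0, which is L ⇒ W
n=6: can move to 4, which is L ⇒ W
n=7: can move to 0, which is L ⇒ W
n=8: moves to 6(W), 7(W); every one is W ⇒ L
n=9: can move to 8, which is L ⇒ W
n=10: can move to 8, which is L ⇒ W
n=11: can move to 0, which is L ⇒ W
n=12: moves to 9(W), 10(W), 11(W); every one is W ⇒ L
n=13: can move to 0, which is L ⇒ W
n=14: can move to 12, which is L ⇒ W
n=15: can move to 12, which is L ⇒ W
n=16: moves to 14(W), 15(W); every one is W ⇒ L
n=17: can move to 0, which is L ⇒ W
n=18: can move to 16, which is L ⇒ W
n=19: can move to 0, which is L ⇒ W
n=20: moves to 15(W), 18(W), 19(W); every one is W ⇒ L
n=21: can move to 20, which is L ⇒ W
n=22: can move to 20, which is L ⇒ W
n=23: can move to 0, which is L ⇒ W
n=24: moves to 21(W), 22(W), 23(W); every one is W ⇒ L
n=25: can move to 20, which is L ⇒ W
n=26: can move to 24, which is L ⇒ W
n=27: can move to 24, which is L ⇒ W
n=28: moves to 21(W), 26(W), 27(W); every one is W ⇒ L
n=29: can move to 0, which is L ⇒ W
n=30: can move to 28, which is L ⇒ W
n=31: can move to 0, which is L ⇒ W
n=32: moves to 30(W), 31(W); every one is W ⇒ L
n=33: can move to 32, which is L ⇒ W
n=34: can move to 32, which is L ⇒ W
n=35: can move to 28, which is L ⇒ W
n=36: moves to 33(W), 34(W), 35(W); every one is W ⇒ L
n=37: can move to 0, which is L ⇒ W
n=38: can move to 36, which is L ⇒ W
Reading off the rows marked L gives the requested list; there are 10 such values of n.

0, 4, 8, 12, 16, 20, 24, 28, 32, 36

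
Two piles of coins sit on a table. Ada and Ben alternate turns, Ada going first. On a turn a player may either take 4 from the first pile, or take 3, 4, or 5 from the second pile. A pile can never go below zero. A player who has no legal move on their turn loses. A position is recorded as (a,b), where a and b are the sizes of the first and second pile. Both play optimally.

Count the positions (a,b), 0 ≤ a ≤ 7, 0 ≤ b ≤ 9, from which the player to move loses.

Classify positions by backward induction: terminal positions (no move available) are L. From any other position, the mover wins iff some move reaches an L.
Every move lowers a or b (never raises either), so fill the grid row by row in increasing a, and left to right within a row: each cell's successors are then already labelled.
      b=0  b=1  b=2  b=3  b=4  b=5  b=6  b=7  b=8  b=9
a=0:    L    L    L    W    W    W    W    W    L    L
a=1:    L    L    L    W    W    W    W    W    L    L
a=2:    L    L    L    W    W    W    W    W    L    L
a=3:    L    L    L    W    W    W    W    W    L    L
a=4:    W    W    W    L    L    L    W    W    W    W
a=5:    W    W    W    L    L    L    W    W    W    W
a=6:    W    W    W    L    L    L    W    W    W    W
a=7:    W    W    W    L    L    L    W    W    W    W
Cells with no legal move (terminal, hence L): (0,0), (0,1), (0,2), (1,0), (1,1), (1,2), (2,0), (2,1), (2,2), (3,0), (3,1), (3,2).
The remaining L cells, each justified by listing all of its moves:
(0,8): moves to (0,5)(W), (0,4)(W), (0,3)(W); every one is W ⇒ L
(0,9): moves to (0,6)(W), (0,5)(W), (0,4)(W); every one is W ⇒ L
(1,8): moves to (1,5)(W), (1,4)(W), (1,3)(W); every one is W ⇒ L
(1,9): moves to (1,6)(W), (1,5)(W), (1,4)(W); every one is W ⇒ L
(2,8): moves to (2,5)(W), (2,4)(W), (2,3)(W); every one is W ⇒ L
(2,9): moves to (2,6)(W), (2,5)(W), (2,4)(W); every one is W ⇒ L
(3,8): moves to (3,5)(W), (3,4)(W), (3,3)(W); every one is W ⇒ L
(3,9): moves to (3,6)(W), (3,5)(W), (3,4)(W); every one is W ⇒ L
(4,3): moves to (0,3)(W), (4,0)(W); every one is W ⇒ L
(4,4): moves to (0,4)(W), (4,1)(W), (4,0)(W); every one is W ⇒ L
(4,5): moves to (0,5)(W), (4,2)(W), (4,1)(W), (4,0)(W); every one is W ⇒ L
(5,3): moves to (1,3)(W), (5,0)(W); every one is W ⇒ L
(5,4): moves to (1,4)(W), (5,1)(W), (5,0)(W); every one is W ⇒ L
(5,5): moves to (1,5)(W), (5,2)(W), (5,1)(W), (5,0)(W); every one is W ⇒ L
(6,3): moves to (2,3)(W), (6,0)(W); every one is W ⇒ L
(6,4): moves to (2,4)(W), (6,1)(W), (6,0)(W); every one is W ⇒ L
(6,5): moves to (2,5)(W), (6,2)(W), (6,1)(W), (6,0)(W); every one is W ⇒ L
(7,3): moves to (3,3)(W), (7,0)(W); every one is W ⇒ L
(7,4): moves to (3,4)(W), (7,1)(W), (7,0)(W); every one is W ⇒ L
(7,5): moves to (3,5)(W), (7,2)(W), (7,1)(W), (7,0)(W); every one is W ⇒ L
Every other cell has at least one move into one of the L cells above, so it is W.
L cells per row: a=0: 5, a=1: 5, a=2: 5, a=3: 5, a=4: 3, a=5: 3, a=6: 3, a=7: 3; total 32.

32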